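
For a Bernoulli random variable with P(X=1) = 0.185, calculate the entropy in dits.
0.2080 dits

The binary entropy function is:
H(p) = -p log(p) - (1-p) log(1-p)

H(0.185) = -0.185 × log_10(0.185) - 0.815 × log_10(0.815)
H(0.185) = 0.2080 dits

Note: Binary entropy is maximized at p=0.5 (H=1 bit) and minimized at p=0 or p=1 (H=0).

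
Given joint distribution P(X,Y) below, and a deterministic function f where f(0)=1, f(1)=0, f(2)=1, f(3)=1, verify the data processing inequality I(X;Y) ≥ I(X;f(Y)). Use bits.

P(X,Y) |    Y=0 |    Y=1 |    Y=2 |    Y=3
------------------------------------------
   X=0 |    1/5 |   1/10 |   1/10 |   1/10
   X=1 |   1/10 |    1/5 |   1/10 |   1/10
I(X;Y) = 0.0490, I(X;f(Y)) = 0.0349, inequality holds: 0.0490 ≥ 0.0349

Data Processing Inequality: For any Markov chain X → Y → Z, we have I(X;Y) ≥ I(X;Z).

Here Z = f(Y) is a deterministic function of Y, forming X → Y → Z.

Original I(X;Y) = 0.0490 bits

After applying f:
P(X,Z) where Z=f(Y):
- P(X,Z=0) = P(X,Y=1)
- P(X,Z=1) = P(X,Y=0) + P(X,Y=2) + P(X,Y=3)

I(X;Z) = I(X;f(Y)) = 0.0349 bits

Verification: 0.0490 ≥ 0.0349 ✓

Information cannot be created by processing; the function f can only lose information about X.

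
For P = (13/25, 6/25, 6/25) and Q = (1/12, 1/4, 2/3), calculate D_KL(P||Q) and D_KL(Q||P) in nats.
D_KL(P||Q) = 0.6971, D_KL(Q||P) = 0.5387

KL divergence is not symmetric: D_KL(P||Q) ≠ D_KL(Q||P) in general.

D_KL(P||Q) = 0.6971 nats
D_KL(Q||P) = 0.5387 nats

No, they are not equal!

This asymmetry is why KL divergence is not a true distance metric.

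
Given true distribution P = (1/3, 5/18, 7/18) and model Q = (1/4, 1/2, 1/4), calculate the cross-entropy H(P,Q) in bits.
1.7222 bits

Cross-entropy: H(P,Q) = -Σ p(x) log q(x)

Alternatively: H(P,Q) = H(P) + D_KL(P||Q)
H(P) = 1.5715 bits
D_KL(P||Q) = 0.1507 bits

H(P,Q) = 1.5715 + 0.1507 = 1.7222 bits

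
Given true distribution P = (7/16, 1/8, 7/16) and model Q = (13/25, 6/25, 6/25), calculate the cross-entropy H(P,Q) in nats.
1.0888 nats

Cross-entropy: H(P,Q) = -Σ p(x) log q(x)

Alternatively: H(P,Q) = H(P) + D_KL(P||Q)
H(P) = 0.9833 nats
D_KL(P||Q) = 0.1056 nats

H(P,Q) = 0.9833 + 0.1056 = 1.0888 nats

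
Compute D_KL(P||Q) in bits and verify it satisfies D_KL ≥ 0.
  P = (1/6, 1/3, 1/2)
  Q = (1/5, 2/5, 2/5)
0.0294 bits

KL divergence satisfies the Gibbs inequality: D_KL(P||Q) ≥ 0 for all distributions P, Q.

D_KL(P||Q) = Σ p(x) log(p(x)/q(x))
Term by term:
  x=0: 1/6 × log_2[(1/6)/(1/5)] = -0.0438
  x=1: 1/3 × log_2[(1/3)/(2/5)] = -0.0877
  x=2: 1/2 × log_2[(1/2)/(2/5)] = 0.1610
D_KL(P||Q) = 0.0294 bits

D_KL(P||Q) = 0.0294 ≥ 0 ✓

This non-negativity is a fundamental property: relative entropy cannot be negative because it measures how different Q is from P.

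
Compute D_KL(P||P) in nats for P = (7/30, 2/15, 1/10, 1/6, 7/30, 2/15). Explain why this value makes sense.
0.0000 nats

KL divergence satisfies the Gibbs inequality: D_KL(P||Q) ≥ 0 for all distributions P, Q.

D_KL(P||Q) = Σ p(x) log(p(x)/q(x))
Each term is p(x) × log_e(p(x)/p(x)) = p(x) × log_e(1) = 0, so the sum is 0.
D_KL(P||Q) = 0.0000 nats

When P = Q, the KL divergence is exactly 0, as there is no 'divergence' between identical distributions.

This non-negativity is a fundamental property: relative entropy cannot be negative because it measures how different Q is from P.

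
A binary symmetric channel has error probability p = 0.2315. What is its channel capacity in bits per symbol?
0.2194 bits

For a binary symmetric channel (BSC) with error probability p:
Capacity C = 1 - H(p) bits per symbol

where H(p) = -p log₂(p) - (1-p) log₂(1-p) is the binary entropy function.

H(0.2315) = 0.7806 bits
C = 1 - 0.7806 = 0.2194 bits per symbol

This means we can reliably transmit up to 0.2194 bits of information per channel use.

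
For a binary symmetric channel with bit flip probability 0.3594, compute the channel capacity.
0.0578 bits

For a binary symmetric channel (BSC) with error probability p:
Capacity C = 1 - H(p) bits per symbol

where H(p) = -p log₂(p) - (1-p) log₂(1-p) is the binary entropy function.

H(0.3594) = 0.9422 bits
C = 1 - 0.9422 = 0.0578 bits per symbol

This means we can reliably transmit up to 0.0578 bits of information per channel use.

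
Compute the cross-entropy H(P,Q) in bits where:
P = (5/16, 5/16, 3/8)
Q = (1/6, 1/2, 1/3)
1.7147 bits

Cross-entropy: H(P,Q) = -Σ p(x) log q(x)

Alternatively: H(P,Q) = H(P) + D_KL(P||Q)
H(P) = 1.5794 bits
D_KL(P||Q) = 0.1352 bits

H(P,Q) = 1.5794 + 0.1352 = 1.7147 bits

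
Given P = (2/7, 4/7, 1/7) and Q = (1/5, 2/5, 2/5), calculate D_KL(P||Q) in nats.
0.1586 nats

KL divergence: D_KL(P||Q) = Σ p(x) log(p(x)/q(x))

Computing term by term:
  x=0: 2/7 × log_e[(2/7)/(1/5)] = 2/7 × 0.3567 = 0.1019
  x=1: 4/7 × log_e[(4/7)/(2/5)] = 4/7 × 0.3567 = 0.2038
  x=2: 1/7 × log_e[(1/7)/(2/5)] = 1/7 × -1.0296 = -0.1471

D_KL(P||Q) = 0.1586 nats

Note: KL divergence is always non-negative and equals 0 iff P = Q.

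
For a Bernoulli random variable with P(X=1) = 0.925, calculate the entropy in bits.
0.3843 bits

The binary entropy function is:
H(p) = -p log(p) - (1-p) log(1-p)

H(0.925) = -0.925 × log_2(0.925) - 0.075 × log_2(0.075)
H(0.925) = 0.3843 bits

Note: Binary entropy is maximized at p=0.5 (H=1 bit) and minimized at p=0 or p=1 (H=0).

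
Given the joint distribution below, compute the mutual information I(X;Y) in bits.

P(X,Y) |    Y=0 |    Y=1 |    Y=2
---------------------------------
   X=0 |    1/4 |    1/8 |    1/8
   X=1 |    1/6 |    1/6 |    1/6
0.0207 bits

Mutual information: I(X;Y) = H(X) + H(Y) - H(X,Y)

Marginals:
P(X) = (1/2, 1/2), H(X) = 1.0000 bits
P(Y) = (5/12, 7/24, 7/24), H(Y) = 1.5632 bits

Joint entropy: H(X,Y) = 2.5425 bits

I(X;Y) = 1.0000 + 1.5632 - 2.5425 = 0.0207 bits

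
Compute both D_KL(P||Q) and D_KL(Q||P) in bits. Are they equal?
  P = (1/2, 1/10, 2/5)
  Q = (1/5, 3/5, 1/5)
D_KL(P||Q) = 0.8025, D_KL(Q||P) = 1.0866

KL divergence is not symmetric: D_KL(P||Q) ≠ D_KL(Q||P) in general.

D_KL(P||Q) = 0.8025 bits
D_KL(Q||P) = 1.0866 bits

No, they are not equal!

This asymmetry is why KL divergence is not a true distance metric.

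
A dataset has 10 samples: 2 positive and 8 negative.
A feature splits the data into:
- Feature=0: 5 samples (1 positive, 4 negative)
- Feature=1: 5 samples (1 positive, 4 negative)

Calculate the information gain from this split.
0.0000 bits

Information Gain = H(Y) - H(Y|Feature)

Before split:
P(positive) = 2/10 = 0.2000
H(Y) = 0.7219 bits

After split:
Feature=0: H = 0.7219 bits (weight = 5/10)
Feature=1: H = 0.7219 bits (weight = 5/10)
H(Y|Feature) = (5/10)×0.7219 + (5/10)×0.7219 = 0.7219 bits

Information Gain = 0.7219 - 0.7219 = 0.0000 bits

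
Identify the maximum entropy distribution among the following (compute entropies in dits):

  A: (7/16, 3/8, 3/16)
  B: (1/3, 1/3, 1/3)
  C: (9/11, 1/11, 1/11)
B

For a discrete distribution over n outcomes, entropy is maximized by the uniform distribution.

Computing entropies:
H(A) = 0.4531 dits
H(B) = 0.4771 dits
H(C) = 0.2606 dits

The uniform distribution (where all probabilities equal 1/3) achieves the maximum entropy of log_10(3) = 0.4771 dits.

Distribution B has the highest entropy.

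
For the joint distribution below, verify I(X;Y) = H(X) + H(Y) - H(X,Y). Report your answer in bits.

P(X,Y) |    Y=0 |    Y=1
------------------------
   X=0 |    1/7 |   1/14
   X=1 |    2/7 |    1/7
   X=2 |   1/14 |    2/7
I(X;Y) = 0.1518 bits

Mutual information has multiple equivalent forms:
- I(X;Y) = H(X) - H(X|Y)
- I(X;Y) = H(Y) - H(Y|X)
- I(X;Y) = H(X) + H(Y) - H(X,Y)

Computing all quantities:
H(X) = 1.5306, H(Y) = 1.0000, H(X,Y) = 2.3788
H(X|Y) = 1.3788, H(Y|X) = 0.8482

Verification:
H(X) - H(X|Y) = 1.5306 - 1.3788 = 0.1518
H(Y) - H(Y|X) = 1.0000 - 0.8482 = 0.1518
H(X) + H(Y) - H(X,Y) = 1.5306 + 1.0000 - 2.3788 = 0.1518

All forms give I(X;Y) = 0.1518 bits. ✓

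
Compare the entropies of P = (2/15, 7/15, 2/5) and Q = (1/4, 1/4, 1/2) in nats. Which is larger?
Q

Computing entropies in nats:
H(P) = 0.9908
H(Q) = 1.0397

Distribution Q has higher entropy.

Intuition: The distribution closer to uniform (more spread out) has higher entropy.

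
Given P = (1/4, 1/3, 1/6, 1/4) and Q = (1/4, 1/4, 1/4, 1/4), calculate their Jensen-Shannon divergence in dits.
0.0031 dits

Jensen-Shannon divergence is:
JSD(P||Q) = 0.5 × D_KL(P||M) + 0.5 × D_KL(Q||M)
where M = 0.5 × (P + Q) is the mixture distribution.

M = 0.5 × (1/4, 1/3, 1/6, 1/4) + 0.5 × (1/4, 1/4, 1/4, 1/4) = (1/4, 7/24, 5/24, 1/4)

D_KL(P||M) = 0.0032 dits
D_KL(Q||M) = 0.0031 dits

JSD(P||Q) = 0.5 × 0.0032 + 0.5 × 0.0031 = 0.0031 dits

Unlike KL divergence, JSD is symmetric and bounded: 0 ≤ JSD ≤ log(2).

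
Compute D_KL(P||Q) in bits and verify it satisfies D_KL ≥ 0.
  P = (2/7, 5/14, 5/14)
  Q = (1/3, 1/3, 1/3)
0.0076 bits

KL divergence satisfies the Gibbs inequality: D_KL(P||Q) ≥ 0 for all distributions P, Q.

D_KL(P||Q) = Σ p(x) log(p(x)/q(x))
Term by term:
  x=0: 2/7 × log_2[(2/7)/(1/3)] = -0.0635
  x=1: 5/14 × log_2[(5/14)/(1/3)] = 0.0355
  x=2: 5/14 × log_2[(5/14)/(1/3)] = 0.0355
D_KL(P||Q) = 0.0076 bits

D_KL(P||Q) = 0.0076 ≥ 0 ✓

This non-negativity is a fundamental property: relative entropy cannot be negative because it measures how different Q is from P.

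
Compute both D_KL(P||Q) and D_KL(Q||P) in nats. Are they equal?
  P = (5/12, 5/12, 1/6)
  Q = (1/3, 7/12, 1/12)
D_KL(P||Q) = 0.0683, D_KL(Q||P) = 0.0641

KL divergence is not symmetric: D_KL(P||Q) ≠ D_KL(Q||P) in general.

D_KL(P||Q) = 0.0683 nats
D_KL(Q||P) = 0.0641 nats

No, they are not equal!

This asymmetry is why KL divergence is not a true distance metric.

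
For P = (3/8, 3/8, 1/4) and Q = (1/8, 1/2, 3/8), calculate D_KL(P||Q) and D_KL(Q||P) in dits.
D_KL(P||Q) = 0.0880, D_KL(Q||P) = 0.0689

KL divergence is not symmetric: D_KL(P||Q) ≠ D_KL(Q||P) in general.

D_KL(P||Q) = 0.0880 dits
D_KL(Q||P) = 0.0689 dits

No, they are not equal!

This asymmetry is why KL divergence is not a true distance metric.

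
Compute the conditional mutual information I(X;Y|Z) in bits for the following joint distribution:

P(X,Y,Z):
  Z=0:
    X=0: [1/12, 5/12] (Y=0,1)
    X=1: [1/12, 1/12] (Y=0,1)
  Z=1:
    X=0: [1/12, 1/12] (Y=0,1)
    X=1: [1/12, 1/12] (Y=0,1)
0.0492 bits

Conditional mutual information: I(X;Y|Z) = H(X|Z) + H(Y|Z) - H(X,Y|Z)

H(Z) = 0.9183
H(X,Z) = 1.7925 → H(X|Z) = 0.8742
H(Y,Z) = 1.7925 → H(Y|Z) = 0.8742
H(X,Y,Z) = 2.6175 → H(X,Y|Z) = 1.6992

I(X;Y|Z) = 0.8742 + 0.8742 - 1.6992 = 0.0492 bits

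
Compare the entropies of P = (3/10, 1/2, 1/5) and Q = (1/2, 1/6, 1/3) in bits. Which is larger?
P

Computing entropies in bits:
H(P) = 1.4855
H(Q) = 1.4591

Distribution P has higher entropy.

Intuition: The distribution closer to uniform (more spread out) has higher entropy.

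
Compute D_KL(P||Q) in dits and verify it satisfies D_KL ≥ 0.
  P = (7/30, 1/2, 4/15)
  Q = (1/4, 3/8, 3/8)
0.0160 dits

KL divergence satisfies the Gibbs inequality: D_KL(P||Q) ≥ 0 for all distributions P, Q.

D_KL(P||Q) = Σ p(x) log(p(x)/q(x))
Term by term:
  x=0: 7/30 × log_10[(7/30)/(1/4)] = -0.0070
  x=1: 1/2 × log_10[(1/2)/(3/8)] = 0.0625
  x=2: 4/15 × log_10[(4/15)/(3/8)] = -0.0395
D_KL(P||Q) = 0.0160 dits

D_KL(P||Q) = 0.0160 ≥ 0 ✓

This non-negativity is a fundamental property: relative entropy cannot be negative because it measures how different Q is from P.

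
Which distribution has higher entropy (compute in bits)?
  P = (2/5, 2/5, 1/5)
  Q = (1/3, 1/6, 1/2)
P

Computing entropies in bits:
H(P) = 1.5219
H(Q) = 1.4591

Distribution P has higher entropy.

Intuition: The distribution closer to uniform (more spread out) has higher entropy.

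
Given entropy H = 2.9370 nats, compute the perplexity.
18.8592

Perplexity is e^H (or exp(H) for natural log).

H = 2.9370 nats
Perplexity = e^2.9370 = 18.8592

Interpretation: The model's uncertainty is equivalent to choosing uniformly among 18.9 options.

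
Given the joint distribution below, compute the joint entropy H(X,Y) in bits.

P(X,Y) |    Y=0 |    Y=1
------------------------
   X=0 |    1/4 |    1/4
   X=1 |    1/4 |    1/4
2.0000 bits

Joint entropy is H(X,Y) = -Σ_{x,y} p(x,y) log p(x,y).

Summing over all non-zero entries:
H(X,Y) = -[1/4·log_2(1/4) + 1/4·log_2(1/4) + 1/4·log_2(1/4) + 1/4·log_2(1/4)]
H(X,Y) = 2.0000 bits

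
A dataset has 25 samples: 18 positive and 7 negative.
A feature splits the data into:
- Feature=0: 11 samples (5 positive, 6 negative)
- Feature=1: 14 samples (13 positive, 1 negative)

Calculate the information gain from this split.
0.2102 bits

Information Gain = H(Y) - H(Y|Feature)

Before split:
P(positive) = 18/25 = 0.7200
H(Y) = 0.8555 bits

After split:
Feature=0: H = 0.9940 bits (weight = 11/25)
Feature=1: H = 0.3712 bits (weight = 14/25)
H(Y|Feature) = (11/25)×0.9940 + (14/25)×0.3712 = 0.6453 bits

Information Gain = 0.8555 - 0.6453 = 0.2102 bits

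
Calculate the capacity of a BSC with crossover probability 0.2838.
0.1394 bits

For a binary symmetric channel (BSC) with error probability p:
Capacity C = 1 - H(p) bits per symbol

where H(p) = -p log₂(p) - (1-p) log₂(1-p) is the binary entropy function.

H(0.2838) = 0.8606 bits
C = 1 - 0.8606 = 0.1394 bits per symbol

This means we can reliably transmit up to 0.1394 bits of information per channel use.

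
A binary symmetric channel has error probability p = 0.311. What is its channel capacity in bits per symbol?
0.1057 bits

For a binary symmetric channel (BSC) with error probability p:
Capacity C = 1 - H(p) bits per symbol

where H(p) = -p log₂(p) - (1-p) log₂(1-p) is the binary entropy function.

H(0.311) = 0.8943 bits
C = 1 - 0.8943 = 0.1057 bits per symbol

This means we can reliably transmit up to 0.1057 bits of information per channel use.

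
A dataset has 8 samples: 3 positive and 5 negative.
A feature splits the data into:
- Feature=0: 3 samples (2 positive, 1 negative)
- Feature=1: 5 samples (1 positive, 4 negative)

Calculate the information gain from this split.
0.1589 bits

Information Gain = H(Y) - H(Y|Feature)

Before split:
P(positive) = 3/8 = 0.3750
H(Y) = 0.9544 bits

After split:
Feature=0: H = 0.9183 bits (weight = 3/8)
Feature=1: H = 0.7219 bits (weight = 5/8)
H(Y|Feature) = (3/8)×0.9183 + (5/8)×0.7219 = 0.7956 bits

Information Gain = 0.9544 - 0.7956 = 0.1589 bits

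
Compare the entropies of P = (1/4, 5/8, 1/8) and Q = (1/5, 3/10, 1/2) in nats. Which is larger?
Q

Computing entropies in nats:
H(P) = 0.9003
H(Q) = 1.0297

Distribution Q has higher entropy.

Intuition: The distribution closer to uniform (more spread out) has higher entropy.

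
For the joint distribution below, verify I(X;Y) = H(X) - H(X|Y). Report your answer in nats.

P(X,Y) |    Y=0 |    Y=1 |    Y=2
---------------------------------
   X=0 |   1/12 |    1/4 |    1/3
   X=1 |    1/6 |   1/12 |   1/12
I(X;Y) = 0.0814 nats

Mutual information has multiple equivalent forms:
- I(X;Y) = H(X) - H(X|Y)
- I(X;Y) = H(Y) - H(Y|X)
- I(X;Y) = H(X) + H(Y) - H(X,Y)

Computing all quantities:
H(X) = 0.6365, H(Y) = 1.0776, H(X,Y) = 1.6326
H(X|Y) = 0.5551, H(Y|X) = 0.9961

Verification:
H(X) - H(X|Y) = 0.6365 - 0.5551 = 0.0814
H(Y) - H(Y|X) = 1.0776 - 0.9961 = 0.0814
H(X) + H(Y) - H(X,Y) = 0.6365 + 1.0776 - 1.6326 = 0.0814

All forms give I(X;Y) = 0.0814 nats. ✓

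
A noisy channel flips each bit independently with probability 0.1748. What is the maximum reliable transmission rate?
0.3314 bits

For a binary symmetric channel (BSC) with error probability p:
Capacity C = 1 - H(p) bits per symbol

where H(p) = -p log₂(p) - (1-p) log₂(1-p) is the binary entropy function.

H(0.1748) = 0.6686 bits
C = 1 - 0.6686 = 0.3314 bits per symbol

This means we can reliably transmit up to 0.3314 bits of information per channel use.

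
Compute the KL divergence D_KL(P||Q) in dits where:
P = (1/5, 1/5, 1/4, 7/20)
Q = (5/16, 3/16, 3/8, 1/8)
0.0793 dits

KL divergence: D_KL(P||Q) = Σ p(x) log(p(x)/q(x))

Computing term by term:
  x=0: 1/5 × log_10[(1/5)/(5/16)] = 1/5 × -0.1938 = -0.0388
  x=1: 1/5 × log_10[(1/5)/(3/16)] = 1/5 × 0.0280 = 0.0056
  x=2: 1/4 × log_10[(1/4)/(3/8)] = 1/4 × -0.1761 = -0.0440
  x=3: 7/20 × log_10[(7/20)/(1/8)] = 7/20 × 0.4472 = 0.1565

D_KL(P||Q) = 0.0793 dits

Note: KL divergence is always non-negative and equals 0 iff P = Q.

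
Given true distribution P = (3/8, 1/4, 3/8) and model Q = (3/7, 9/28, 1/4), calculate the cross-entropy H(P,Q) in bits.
1.6178 bits

Cross-entropy: H(P,Q) = -Σ p(x) log q(x)

Alternatively: H(P,Q) = H(P) + D_KL(P||Q)
H(P) = 1.5613 bits
D_KL(P||Q) = 0.0565 bits

H(P,Q) = 1.5613 + 0.0565 = 1.6178 bits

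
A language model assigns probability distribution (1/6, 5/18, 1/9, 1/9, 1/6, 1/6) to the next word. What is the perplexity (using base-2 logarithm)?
5.6972

Perplexity is 2^H (or exp(H) for natural log).

First, H = -Σ p log p = 2.5102 bits
Perplexity = 2^2.5102 = 5.6972

Interpretation: The model's uncertainty is equivalent to choosing uniformly among 5.7 options.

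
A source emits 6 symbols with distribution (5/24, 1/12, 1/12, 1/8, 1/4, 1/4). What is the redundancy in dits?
0.0424 dits

Redundancy measures how far a source is from maximum entropy:
R = H_max - H(X)

Maximum entropy for 6 symbols: H_max = log_10(6) = 0.7782 dits
Actual entropy: H(X) = 0.7357 dits
Redundancy: R = 0.7782 - 0.7357 = 0.0424 dits

This redundancy represents potential for compression: the source could be compressed by 0.0424 dits per symbol.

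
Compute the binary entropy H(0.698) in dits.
0.2660 dits

The binary entropy function is:
H(p) = -p log(p) - (1-p) log(1-p)

H(0.698) = -0.698 × log_10(0.698) - 0.302 × log_10(0.302)
H(0.698) = 0.2660 dits

Note: Binary entropy is maximized at p=0.5 (H=1 bit) and minimized at p=0 or p=1 (H=0).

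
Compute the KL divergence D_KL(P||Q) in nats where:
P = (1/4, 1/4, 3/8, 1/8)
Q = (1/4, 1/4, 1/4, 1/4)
0.0654 nats

KL divergence: D_KL(P||Q) = Σ p(x) log(p(x)/q(x))

Computing term by term:
  x=0: 1/4 × log_e[(1/4)/(1/4)] = 1/4 × 0.0000 = 0.0000
  x=1: 1/4 × log_e[(1/4)/(1/4)] = 1/4 × 0.0000 = 0.0000
  x=2: 3/8 × log_e[(3/8)/(1/4)] = 3/8 × 0.4055 = 0.1520
  x=3: 1/8 × log_e[(1/8)/(1/4)] = 1/8 × -0.6931 = -0.0866

D_KL(P||Q) = 0.0654 nats

Note: KL divergence is always non-negative and equals 0 iff P = Q.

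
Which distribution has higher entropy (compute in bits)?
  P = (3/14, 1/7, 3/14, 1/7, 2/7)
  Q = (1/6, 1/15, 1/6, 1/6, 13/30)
P

Computing entropies in bits:
H(P) = 2.2709
H(Q) = 2.0757

Distribution P has higher entropy.

Intuition: The distribution closer to uniform (more spread out) has higher entropy.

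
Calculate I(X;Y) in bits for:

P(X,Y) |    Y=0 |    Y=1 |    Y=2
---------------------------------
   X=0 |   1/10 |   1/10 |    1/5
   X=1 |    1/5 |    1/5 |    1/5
0.0200 bits

Mutual information: I(X;Y) = H(X) + H(Y) - H(X,Y)

Marginals:
P(X) = (2/5, 3/5), H(X) = 0.9710 bits
P(Y) = (3/10, 3/10, 2/5), H(Y) = 1.5710 bits

Joint entropy: H(X,Y) = 2.5219 bits

I(X;Y) = 0.9710 + 1.5710 - 2.5219 = 0.0200 bits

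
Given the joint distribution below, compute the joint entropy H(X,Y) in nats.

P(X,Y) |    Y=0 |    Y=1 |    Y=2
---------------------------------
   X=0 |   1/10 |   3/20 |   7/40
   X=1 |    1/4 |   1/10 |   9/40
1.7323 nats

Joint entropy is H(X,Y) = -Σ_{x,y} p(x,y) log p(x,y).

Summing over all non-zero entries:
H(X,Y) = -[1/10·log_e(1/10) + 3/20·log_e(3/20) + 7/40·log_e(7/40) + 1/4·log_e(1/4) + 1/10·log_e(1/10) + 9/40·log_e(9/40)]
H(X,Y) = 1.7323 nats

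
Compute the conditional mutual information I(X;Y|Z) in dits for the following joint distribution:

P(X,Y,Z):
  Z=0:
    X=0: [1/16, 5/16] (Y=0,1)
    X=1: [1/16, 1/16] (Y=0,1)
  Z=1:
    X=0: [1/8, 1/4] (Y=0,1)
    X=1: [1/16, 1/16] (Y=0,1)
0.0135 dits

Conditional mutual information: I(X;Y|Z) = H(X|Z) + H(Y|Z) - H(X,Y|Z)

H(Z) = 0.3010
H(X,Z) = 0.5452 → H(X|Z) = 0.2442
H(Y,Z) = 0.5668 → H(Y|Z) = 0.2658
H(X,Y,Z) = 0.7975 → H(X,Y|Z) = 0.4965

I(X;Y|Z) = 0.2442 + 0.2658 - 0.4965 = 0.0135 dits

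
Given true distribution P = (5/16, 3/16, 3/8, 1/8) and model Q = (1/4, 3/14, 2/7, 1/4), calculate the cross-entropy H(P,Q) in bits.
1.9695 bits

Cross-entropy: H(P,Q) = -Σ p(x) log q(x)

Alternatively: H(P,Q) = H(P) + D_KL(P||Q)
H(P) = 1.8829 bits
D_KL(P||Q) = 0.0866 bits

H(P,Q) = 1.8829 + 0.0866 = 1.9695 bits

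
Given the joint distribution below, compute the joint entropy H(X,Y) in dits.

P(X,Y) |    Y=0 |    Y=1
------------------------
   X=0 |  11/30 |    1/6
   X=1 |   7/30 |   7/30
0.5844 dits

Joint entropy is H(X,Y) = -Σ_{x,y} p(x,y) log p(x,y).

Summing over all non-zero entries:
H(X,Y) = -[11/30·log_10(11/30) + 1/6·log_10(1/6) + 7/30·log_10(7/30) + 7/30·log_10(7/30)]
H(X,Y) = 0.5844 dits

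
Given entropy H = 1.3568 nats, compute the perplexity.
3.8837

Perplexity is e^H (or exp(H) for natural log).

H = 1.3568 nats
Perplexity = e^1.3568 = 3.8837

Interpretation: The model's uncertainty is equivalent to choosing uniformly among 3.9 options.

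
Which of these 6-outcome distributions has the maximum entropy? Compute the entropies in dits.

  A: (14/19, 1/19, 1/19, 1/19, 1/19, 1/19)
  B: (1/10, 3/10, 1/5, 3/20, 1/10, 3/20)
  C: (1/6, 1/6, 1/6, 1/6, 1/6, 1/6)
C

For a discrete distribution over n outcomes, entropy is maximized by the uniform distribution.

Computing entropies:
H(A) = 0.4342 dits
H(B) = 0.7438 dits
H(C) = 0.7782 dits

The uniform distribution (where all probabilities equal 1/6) achieves the maximum entropy of log_10(6) = 0.7782 dits.

Distribution C has the highest entropy.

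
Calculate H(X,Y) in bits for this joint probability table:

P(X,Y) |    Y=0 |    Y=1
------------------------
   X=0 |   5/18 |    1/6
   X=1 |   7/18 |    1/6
1.9049 bits

Joint entropy is H(X,Y) = -Σ_{x,y} p(x,y) log p(x,y).

Summing over all non-zero entries:
H(X,Y) = -[5/18·log_2(5/18) + 1/6·log_2(1/6) + 7/18·log_2(7/18) + 1/6·log_2(1/6)]
H(X,Y) = 1.9049 bits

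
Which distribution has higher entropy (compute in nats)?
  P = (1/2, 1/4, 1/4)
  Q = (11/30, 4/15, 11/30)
Q

Computing entropies in nats:
H(P) = 1.0397
H(Q) = 1.0882

Distribution Q has higher entropy.

Intuition: The distribution closer to uniform (more spread out) has higher entropy.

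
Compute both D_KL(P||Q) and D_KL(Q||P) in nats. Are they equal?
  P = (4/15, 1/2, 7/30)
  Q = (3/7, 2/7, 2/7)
D_KL(P||Q) = 0.1060, D_KL(Q||P) = 0.1013

KL divergence is not symmetric: D_KL(P||Q) ≠ D_KL(Q||P) in general.

D_KL(P||Q) = 0.1060 nats
D_KL(Q||P) = 0.1013 nats

No, they are not equal!

This asymmetry is why KL divergence is not a true distance metric.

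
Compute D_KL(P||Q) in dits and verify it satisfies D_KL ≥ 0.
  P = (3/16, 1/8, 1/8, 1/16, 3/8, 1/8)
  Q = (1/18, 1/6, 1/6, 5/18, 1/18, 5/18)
0.2950 dits

KL divergence satisfies the Gibbs inequality: D_KL(P||Q) ≥ 0 for all distributions P, Q.

D_KL(P||Q) = Σ p(x) log(p(x)/q(x))
Term by term:
  x=0: 3/16 × log_10[(3/16)/(1/18)] = 0.0991
  x=1: 1/8 × log_10[(1/8)/(1/6)] = -0.0156
  x=2: 1/8 × log_10[(1/8)/(1/6)] = -0.0156
  x=3: 1/16 × log_10[(1/16)/(5/18)] = -0.0405
  x=4: 3/8 × log_10[(3/8)/(1/18)] = 0.3110
  x=5: 1/8 × log_10[(1/8)/(5/18)] = -0.0433
D_KL(P||Q) = 0.2950 dits

D_KL(P||Q) = 0.2950 ≥ 0 ✓

This non-negativity is a fundamental property: relative entropy cannot be negative because it measures how different Q is from P.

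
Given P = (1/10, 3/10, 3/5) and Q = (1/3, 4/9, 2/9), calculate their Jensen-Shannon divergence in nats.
0.0853 nats

Jensen-Shannon divergence is:
JSD(P||Q) = 0.5 × D_KL(P||M) + 0.5 × D_KL(Q||M)
where M = 0.5 × (P + Q) is the mixture distribution.

M = 0.5 × (1/10, 3/10, 3/5) + 0.5 × (1/3, 4/9, 2/9) = (0.216667, 0.372222, 0.411111)

D_KL(P||M) = 0.0848 nats
D_KL(Q||M) = 0.0857 nats

JSD(P||Q) = 0.5 × 0.0848 + 0.5 × 0.0857 = 0.0853 nats

Unlike KL divergence, JSD is symmetric and bounded: 0 ≤ JSD ≤ log(2).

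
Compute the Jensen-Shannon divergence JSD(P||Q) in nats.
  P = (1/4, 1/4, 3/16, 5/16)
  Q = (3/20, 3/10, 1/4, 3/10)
0.0098 nats

Jensen-Shannon divergence is:
JSD(P||Q) = 0.5 × D_KL(P||M) + 0.5 × D_KL(Q||M)
where M = 0.5 × (P + Q) is the mixture distribution.

M = 0.5 × (1/4, 1/4, 3/16, 5/16) + 0.5 × (3/20, 3/10, 1/4, 3/10) = (1/5, 11/40, 7/32, 0.30625)

D_KL(P||M) = 0.0094 nats
D_KL(Q||M) = 0.0101 nats

JSD(P||Q) = 0.5 × 0.0094 + 0.5 × 0.0101 = 0.0098 nats

Unlike KL divergence, JSD is symmetric and bounded: 0 ≤ JSD ≤ log(2).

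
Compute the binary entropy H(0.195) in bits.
0.7118 bits

The binary entropy function is:
H(p) = -p log(p) - (1-p) log(1-p)

H(0.195) = -0.195 × log_2(0.195) - 0.805 × log_2(0.805)
H(0.195) = 0.7118 bits

Note: Binary entropy is maximized at p=0.5 (H=1 bit) and minimized at p=0 or p=1 (H=0).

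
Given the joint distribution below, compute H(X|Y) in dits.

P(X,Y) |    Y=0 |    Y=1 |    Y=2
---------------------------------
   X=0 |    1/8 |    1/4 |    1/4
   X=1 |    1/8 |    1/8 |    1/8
0.2826 dits

Using the chain rule: H(X|Y) = H(X,Y) - H(Y)

First, compute H(X,Y) = 0.7526 dits

Marginal P(Y) = (1/4, 3/8, 3/8)
H(Y) = 0.4700 dits

H(X|Y) = H(X,Y) - H(Y) = 0.7526 - 0.4700 = 0.2826 dits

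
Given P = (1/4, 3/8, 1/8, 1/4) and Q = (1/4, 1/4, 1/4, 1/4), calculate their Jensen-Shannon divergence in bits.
0.0244 bits

Jensen-Shannon divergence is:
JSD(P||Q) = 0.5 × D_KL(P||M) + 0.5 × D_KL(Q||M)
where M = 0.5 × (P + Q) is the mixture distribution.

M = 0.5 × (1/4, 3/8, 1/8, 1/4) + 0.5 × (1/4, 1/4, 1/4, 1/4) = (1/4, 5/16, 3/16, 1/4)

D_KL(P||M) = 0.0255 bits
D_KL(Q||M) = 0.0233 bits

JSD(P||Q) = 0.5 × 0.0255 + 0.5 × 0.0233 = 0.0244 bits

Unlike KL divergence, JSD is symmetric and bounded: 0 ≤ JSD ≤ log(2).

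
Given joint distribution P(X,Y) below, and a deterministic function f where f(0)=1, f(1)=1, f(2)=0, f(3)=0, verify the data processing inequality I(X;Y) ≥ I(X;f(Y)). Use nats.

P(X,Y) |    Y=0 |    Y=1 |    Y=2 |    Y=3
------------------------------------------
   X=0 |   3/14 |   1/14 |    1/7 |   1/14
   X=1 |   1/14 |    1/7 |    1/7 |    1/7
I(X;Y) = 0.0616, I(X;f(Y)) = 0.0102, inequality holds: 0.0616 ≥ 0.0102

Data Processing Inequality: For any Markov chain X → Y → Z, we have I(X;Y) ≥ I(X;Z).

Here Z = f(Y) is a deterministic function of Y, forming X → Y → Z.

Original I(X;Y) = 0.0616 nats

After applying f:
P(X,Z) where Z=f(Y):
- P(X,Z=0) = P(X,Y=2) + P(X,Y=3)
- P(X,Z=1) = P(X,Y=0) + P(X,Y=1)

I(X;Z) = I(X;f(Y)) = 0.0102 nats

Verification: 0.0616 ≥ 0.0102 ✓

Information cannot be created by processing; the function f can only lose information about X.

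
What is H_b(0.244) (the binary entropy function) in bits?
0.8016 bits

The binary entropy function is:
H(p) = -p log(p) - (1-p) log(1-p)

H(0.244) = -0.244 × log_2(0.244) - 0.756 × log_2(0.756)
H(0.244) = 0.8016 bits

Note: Binary entropy is maximized at p=0.5 (H=1 bit) and minimized at p=0 or p=1 (H=0).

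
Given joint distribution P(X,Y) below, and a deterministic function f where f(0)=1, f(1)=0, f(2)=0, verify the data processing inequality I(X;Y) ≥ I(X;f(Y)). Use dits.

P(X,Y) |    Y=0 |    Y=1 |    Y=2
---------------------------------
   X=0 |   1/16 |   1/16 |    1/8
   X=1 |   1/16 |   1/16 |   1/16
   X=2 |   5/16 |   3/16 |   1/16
I(X;Y) = 0.0342, I(X;f(Y)) = 0.0169, inequality holds: 0.0342 ≥ 0.0169

Data Processing Inequality: For any Markov chain X → Y → Z, we have I(X;Y) ≥ I(X;Z).

Here Z = f(Y) is a deterministic function of Y, forming X → Y → Z.

Original I(X;Y) = 0.0342 dits

After applying f:
P(X,Z) where Z=f(Y):
- P(X,Z=0) = P(X,Y=1) + P(X,Y=2)
- P(X,Z=1) = P(X,Y=0)

I(X;Z) = I(X;f(Y)) = 0.0169 dits

Verification: 0.0342 ≥ 0.0169 ✓

Information cannot be created by processing; the function f can only lose information about X.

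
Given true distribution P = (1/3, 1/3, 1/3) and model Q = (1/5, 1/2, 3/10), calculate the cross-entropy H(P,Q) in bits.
1.6863 bits

Cross-entropy: H(P,Q) = -Σ p(x) log q(x)

Alternatively: H(P,Q) = H(P) + D_KL(P||Q)
H(P) = 1.5850 bits
D_KL(P||Q) = 0.1013 bits

H(P,Q) = 1.5850 + 0.1013 = 1.6863 bits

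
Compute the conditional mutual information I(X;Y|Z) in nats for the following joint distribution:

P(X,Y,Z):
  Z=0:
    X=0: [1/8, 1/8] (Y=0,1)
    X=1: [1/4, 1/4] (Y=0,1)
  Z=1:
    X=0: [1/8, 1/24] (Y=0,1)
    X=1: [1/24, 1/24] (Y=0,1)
0.0076 nats

Conditional mutual information: I(X;Y|Z) = H(X|Z) + H(Y|Z) - H(X,Y|Z)

H(Z) = 0.5623
H(X,Z) = 1.1988 → H(X|Z) = 0.6365
H(Y,Z) = 1.2413 → H(Y|Z) = 0.6790
H(X,Y,Z) = 1.8702 → H(X,Y|Z) = 1.3079

I(X;Y|Z) = 0.6365 + 0.6790 - 1.3079 = 0.0076 nats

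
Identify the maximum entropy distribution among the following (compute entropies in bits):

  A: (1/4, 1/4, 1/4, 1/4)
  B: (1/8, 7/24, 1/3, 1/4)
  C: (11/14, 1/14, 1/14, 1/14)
A

For a discrete distribution over n outcomes, entropy is maximized by the uniform distribution.

Computing entropies:
H(A) = 2.0000 bits
H(B) = 1.9218 bits
H(C) = 1.0892 bits

The uniform distribution (where all probabilities equal 1/4) achieves the maximum entropy of log_2(4) = 2.0000 bits.

Distribution A has the highest entropy.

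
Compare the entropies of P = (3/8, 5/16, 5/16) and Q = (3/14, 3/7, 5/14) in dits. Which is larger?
P

Computing entropies in dits:
H(P) = 0.4755
H(Q) = 0.4608

Distribution P has higher entropy.

Intuition: The distribution closer to uniform (more spread out) has higher entropy.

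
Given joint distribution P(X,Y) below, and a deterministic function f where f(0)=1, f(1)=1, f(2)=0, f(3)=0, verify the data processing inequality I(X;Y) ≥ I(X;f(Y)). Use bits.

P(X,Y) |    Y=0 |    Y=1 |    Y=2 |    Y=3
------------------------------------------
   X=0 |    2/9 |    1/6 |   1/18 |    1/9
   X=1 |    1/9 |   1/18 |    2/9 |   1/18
I(X;Y) = 0.1511, I(X;f(Y)) = 0.0773, inequality holds: 0.1511 ≥ 0.0773

Data Processing Inequality: For any Markov chain X → Y → Z, we have I(X;Y) ≥ I(X;Z).

Here Z = f(Y) is a deterministic function of Y, forming X → Y → Z.

Original I(X;Y) = 0.1511 bits

After applying f:
P(X,Z) where Z=f(Y):
- P(X,Z=0) = P(X,Y=2) + P(X,Y=3)
- P(X,Z=1) = P(X,Y=0) + P(X,Y=1)

I(X;Z) = I(X;f(Y)) = 0.0773 bits

Verification: 0.1511 ≥ 0.0773 ✓

Information cannot be created by processing; the function f can only lose information about X.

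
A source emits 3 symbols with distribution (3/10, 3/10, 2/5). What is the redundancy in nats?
0.0097 nats

Redundancy measures how far a source is from maximum entropy:
R = H_max - H(X)

Maximum entropy for 3 symbols: H_max = log_e(3) = 1.0986 nats
Actual entropy: H(X) = 1.0889 nats
Redundancy: R = 1.0986 - 1.0889 = 0.0097 nats

This redundancy represents potential for compression: the source could be compressed by 0.0097 nats per symbol.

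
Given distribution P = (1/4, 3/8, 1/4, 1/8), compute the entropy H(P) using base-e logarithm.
1.3209 nats

Shannon entropy is H(X) = -Σ p(x) log p(x).

For P = (1/4, 3/8, 1/4, 1/8):
H = -1/4 × log_e(1/4) -3/8 × log_e(3/8) -1/4 × log_e(1/4) -1/8 × log_e(1/8)
H = 1.3209 nats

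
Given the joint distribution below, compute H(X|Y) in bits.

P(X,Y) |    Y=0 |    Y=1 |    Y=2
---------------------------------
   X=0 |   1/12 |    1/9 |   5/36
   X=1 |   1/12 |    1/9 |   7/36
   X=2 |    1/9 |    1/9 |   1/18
1.5214 bits

Using the chain rule: H(X|Y) = H(X,Y) - H(Y)

First, compute H(X,Y) = 3.0930 bits

Marginal P(Y) = (5/18, 1/3, 7/18)
H(Y) = 1.5715 bits

H(X|Y) = H(X,Y) - H(Y) = 3.0930 - 1.5715 = 1.5214 bits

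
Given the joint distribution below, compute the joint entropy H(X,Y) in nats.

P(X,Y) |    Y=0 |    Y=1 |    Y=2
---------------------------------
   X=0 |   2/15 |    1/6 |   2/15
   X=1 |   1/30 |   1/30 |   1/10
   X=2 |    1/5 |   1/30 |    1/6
2.0268 nats

Joint entropy is H(X,Y) = -Σ_{x,y} p(x,y) log p(x,y).

Summing over all non-zero entries:
H(X,Y) = -[2/15·log_e(2/15) + 1/6·log_e(1/6) + 2/15·log_e(2/15) + 1/30·log_e(1/30) + 1/30·log_e(1/30) + 1/10·log_e(1/10) + 1/5·log_e(1/5) + 1/30·log_e(1/30) + 1/6·log_e(1/6)]
H(X,Y) = 2.0268 nats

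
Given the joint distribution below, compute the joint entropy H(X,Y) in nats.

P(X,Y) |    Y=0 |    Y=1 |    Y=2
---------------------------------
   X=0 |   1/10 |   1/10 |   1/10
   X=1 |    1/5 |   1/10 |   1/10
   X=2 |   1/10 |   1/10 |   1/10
2.1640 nats

Joint entropy is H(X,Y) = -Σ_{x,y} p(x,y) log p(x,y).

Summing over all non-zero entries:
H(X,Y) = -[1/10·log_e(1/10) + 1/10·log_e(1/10) + 1/10·log_e(1/10) + 1/5·log_e(1/5) + 1/10·log_e(1/10) + 1/10·log_e(1/10) + 1/10·log_e(1/10) + 1/10·log_e(1/10) + 1/10·log_e(1/10)]
H(X,Y) = 2.1640 nats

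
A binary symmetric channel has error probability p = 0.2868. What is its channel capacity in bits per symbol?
0.1354 bits

For a binary symmetric channel (BSC) with error probability p:
Capacity C = 1 - H(p) bits per symbol

where H(p) = -p log₂(p) - (1-p) log₂(1-p) is the binary entropy function.

H(0.2868) = 0.8646 bits
C = 1 - 0.8646 = 0.1354 bits per symbol

This means we can reliably transmit up to 0.1354 bits of information per channel use.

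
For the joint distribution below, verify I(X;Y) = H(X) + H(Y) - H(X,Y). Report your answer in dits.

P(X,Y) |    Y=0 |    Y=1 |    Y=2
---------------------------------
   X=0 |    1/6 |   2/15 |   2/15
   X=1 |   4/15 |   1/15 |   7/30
I(X;Y) = 0.0121 dits

Mutual information has multiple equivalent forms:
- I(X;Y) = H(X) - H(X|Y)
- I(X;Y) = H(Y) - H(Y|X)
- I(X;Y) = H(X) + H(Y) - H(X,Y)

Computing all quantities:
H(X) = 0.2972, H(Y) = 0.4569, H(X,Y) = 0.7420
H(X|Y) = 0.2851, H(Y|X) = 0.4448

Verification:
H(X) - H(X|Y) = 0.2972 - 0.2851 = 0.0121
H(Y) - H(Y|X) = 0.4569 - 0.4448 = 0.0121
H(X) + H(Y) - H(X,Y) = 0.2972 + 0.4569 - 0.7420 = 0.0121

All forms give I(X;Y) = 0.0121 dits. ✓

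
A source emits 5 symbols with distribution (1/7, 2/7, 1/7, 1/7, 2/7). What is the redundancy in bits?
0.0860 bits

Redundancy measures how far a source is from maximum entropy:
R = H_max - H(X)

Maximum entropy for 5 symbols: H_max = log_2(5) = 2.3219 bits
Actual entropy: H(X) = 2.2359 bits
Redundancy: R = 2.3219 - 2.2359 = 0.0860 bits

This redundancy represents potential for compression: the source could be compressed by 0.0860 bits per symbol.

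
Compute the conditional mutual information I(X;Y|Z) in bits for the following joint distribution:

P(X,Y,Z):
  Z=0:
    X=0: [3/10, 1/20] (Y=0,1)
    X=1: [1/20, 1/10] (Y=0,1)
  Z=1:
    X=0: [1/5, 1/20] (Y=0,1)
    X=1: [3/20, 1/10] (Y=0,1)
0.1132 bits

Conditional mutual information: I(X;Y|Z) = H(X|Z) + H(Y|Z) - H(X,Y|Z)

H(Z) = 1.0000
H(X,Z) = 1.9406 → H(X|Z) = 0.9406
H(Y,Z) = 1.8813 → H(Y|Z) = 0.8813
H(X,Y,Z) = 2.7087 → H(X,Y|Z) = 1.7087

I(X;Y|Z) = 0.9406 + 0.8813 - 1.7087 = 0.1132 bits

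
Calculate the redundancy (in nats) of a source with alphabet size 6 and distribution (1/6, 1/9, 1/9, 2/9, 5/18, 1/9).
0.0707 nats

Redundancy measures how far a source is from maximum entropy:
R = H_max - H(X)

Maximum entropy for 6 symbols: H_max = log_e(6) = 1.7918 nats
Actual entropy: H(X) = 1.7211 nats
Redundancy: R = 1.7918 - 1.7211 = 0.0707 nats

This redundancy represents potential for compression: the source could be compressed by 0.0707 nats per symbol.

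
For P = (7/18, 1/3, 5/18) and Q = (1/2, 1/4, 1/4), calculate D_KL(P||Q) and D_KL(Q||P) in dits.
D_KL(P||Q) = 0.0119, D_KL(Q||P) = 0.0119

KL divergence is not symmetric: D_KL(P||Q) ≠ D_KL(Q||P) in general.

D_KL(P||Q) = 0.0119 dits
D_KL(Q||P) = 0.0119 dits

In this case they happen to be equal (to 4 decimal places).

This asymmetry is why KL divergence is not a true distance metric.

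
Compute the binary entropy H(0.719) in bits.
0.8568 bits

The binary entropy function is:
H(p) = -p log(p) - (1-p) log(1-p)

H(0.719) = -0.719 × log_2(0.719) - 0.281 × log_2(0.281)
H(0.719) = 0.8568 bits

Note: Binary entropy is maximized at p=0.5 (H=1 bit) and minimized at p=0 or p=1 (H=0).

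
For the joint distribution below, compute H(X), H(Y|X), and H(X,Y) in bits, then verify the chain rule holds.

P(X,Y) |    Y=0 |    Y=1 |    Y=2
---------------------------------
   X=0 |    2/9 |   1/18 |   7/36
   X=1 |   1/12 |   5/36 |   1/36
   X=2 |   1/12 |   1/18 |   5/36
H(X,Y) = 2.9371, H(X) = 1.5245, H(Y|X) = 1.4126 (all in bits)

Chain rule: H(X,Y) = H(X) + H(Y|X)

Left side — joint entropy directly:
H(X,Y) = -Σ p(x,y) log p(x,y) = 2.9371 bits

Right side — compute H(Y|X) from the conditional distributions:
P(X) = (17/36, 1/4, 5/18), so H(X) = 1.5245 bits
H(Y|X) = Σ_x P(X=x) · H(Y|X=x):
  P(Y|X=0) = (8/17, 2/17, 7/17), H(Y|X=0) = 1.4021, weight P(X=0) = 17/36
  P(Y|X=1) = (1/3, 5/9, 1/9), H(Y|X=1) = 1.3516, weight P(X=1) = 1/4
  P(Y|X=2) = (3/10, 1/5, 1/2), H(Y|X=2) = 1.4855, weight P(X=2) = 5/18
H(Y|X) = 1.4126 bits

H(X) + H(Y|X) = 1.5245 + 1.4126 = 2.9371 bits

Both sides equal 2.9371 bits. ✓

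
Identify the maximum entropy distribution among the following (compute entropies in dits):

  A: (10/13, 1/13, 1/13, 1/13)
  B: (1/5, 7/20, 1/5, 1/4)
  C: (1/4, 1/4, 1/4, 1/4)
C

For a discrete distribution over n outcomes, entropy is maximized by the uniform distribution.

Computing entropies:
H(A) = 0.3447 dits
H(B) = 0.5897 dits
H(C) = 0.6021 dits

The uniform distribution (where all probabilities equal 1/4) achieves the maximum entropy of log_10(4) = 0.6021 dits.

Distribution C has the highest entropy.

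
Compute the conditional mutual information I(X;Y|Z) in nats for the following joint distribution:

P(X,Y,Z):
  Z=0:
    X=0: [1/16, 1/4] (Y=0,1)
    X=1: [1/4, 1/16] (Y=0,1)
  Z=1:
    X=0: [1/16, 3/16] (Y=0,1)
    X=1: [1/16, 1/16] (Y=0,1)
0.1319 nats

Conditional mutual information: I(X;Y|Z) = H(X|Z) + H(Y|Z) - H(X,Y|Z)

H(Z) = 0.6616
H(X,Z) = 1.3335 → H(X|Z) = 0.6719
H(Y,Z) = 1.3335 → H(Y|Z) = 0.6719
H(X,Y,Z) = 1.8735 → H(X,Y|Z) = 1.2119

I(X;Y|Z) = 0.6719 + 0.6719 - 1.2119 = 0.1319 nats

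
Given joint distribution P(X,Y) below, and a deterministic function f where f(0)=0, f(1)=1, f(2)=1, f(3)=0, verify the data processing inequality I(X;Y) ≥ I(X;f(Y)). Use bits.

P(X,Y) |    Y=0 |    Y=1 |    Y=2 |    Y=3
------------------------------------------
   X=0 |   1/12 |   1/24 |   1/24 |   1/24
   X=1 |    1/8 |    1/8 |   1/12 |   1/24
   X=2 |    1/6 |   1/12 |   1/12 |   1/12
I(X;Y) = 0.0226, I(X;f(Y)) = 0.0165, inequality holds: 0.0226 ≥ 0.0165

Data Processing Inequality: For any Markov chain X → Y → Z, we have I(X;Y) ≥ I(X;Z).

Here Z = f(Y) is a deterministic function of Y, forming X → Y → Z.

Original I(X;Y) = 0.0226 bits

After applying f:
P(X,Z) where Z=f(Y):
- P(X,Z=0) = P(X,Y=0) + P(X,Y=3)
- P(X,Z=1) = P(X,Y=1) + P(X,Y=2)

I(X;Z) = I(X;f(Y)) = 0.0165 bits

Verification: 0.0226 ≥ 0.0165 ✓

Information cannot be created by processing; the function f can only lose information about X.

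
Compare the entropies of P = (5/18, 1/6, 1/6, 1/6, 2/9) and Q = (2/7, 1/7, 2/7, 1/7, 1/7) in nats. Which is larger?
P

Computing entropies in nats:
H(P) = 1.5859
H(Q) = 1.5498

Distribution P has higher entropy.

Intuition: The distribution closer to uniform (more spread out) has higher entropy.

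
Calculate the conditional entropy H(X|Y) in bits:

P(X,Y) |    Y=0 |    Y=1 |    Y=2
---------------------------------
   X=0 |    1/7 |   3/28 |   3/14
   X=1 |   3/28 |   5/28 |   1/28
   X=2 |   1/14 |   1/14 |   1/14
1.4160 bits

Using the chain rule: H(X|Y) = H(X,Y) - H(Y)

First, compute H(X,Y) = 2.9992 bits

Marginal P(Y) = (9/28, 5/14, 9/28)
H(Y) = 1.5831 bits

H(X|Y) = H(X,Y) - H(Y) = 2.9992 - 1.5831 = 1.4160 bits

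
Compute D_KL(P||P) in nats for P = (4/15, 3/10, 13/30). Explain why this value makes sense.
0.0000 nats

KL divergence satisfies the Gibbs inequality: D_KL(P||Q) ≥ 0 for all distributions P, Q.

D_KL(P||Q) = Σ p(x) log(p(x)/q(x))
Each term is p(x) × log_e(p(x)/p(x)) = p(x) × log_e(1) = 0, so the sum is 0.
D_KL(P||Q) = 0.0000 nats

When P = Q, the KL divergence is exactly 0, as there is no 'divergence' between identical distributions.

This non-negativity is a fundamental property: relative entropy cannot be negative because it measures how different Q is from P.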